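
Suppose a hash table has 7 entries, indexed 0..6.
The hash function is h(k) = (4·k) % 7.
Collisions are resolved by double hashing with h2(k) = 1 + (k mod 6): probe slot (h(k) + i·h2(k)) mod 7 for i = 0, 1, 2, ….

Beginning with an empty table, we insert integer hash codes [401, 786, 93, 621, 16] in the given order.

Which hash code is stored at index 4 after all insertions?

401 hashes to 1; slot 1 is free → place at 1.
786 hashes to 1, h2=1; 1 taken → place at 2.
93 hashes to 1, h2=4; 1 taken → place at 5.
621 hashes to 6; slot 6 is free → place at 6.
16 hashes to 1, h2=5; 1,6 taken → place at 4.
Table: [∅, 401, 786, ∅, 16, 93, 621]

16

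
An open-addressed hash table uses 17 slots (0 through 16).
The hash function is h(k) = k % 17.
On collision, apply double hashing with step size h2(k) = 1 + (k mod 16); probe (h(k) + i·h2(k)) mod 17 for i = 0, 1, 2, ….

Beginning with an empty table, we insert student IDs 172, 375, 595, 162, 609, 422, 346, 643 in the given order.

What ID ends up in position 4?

422

Insert 172: h=2, slot 2 empty → index 2.
Insert 375: h=1, slot 1 empty → index 1.
Insert 595: h=0, slot 0 empty → index 0.
Insert 162: h=9, slot 9 empty → index 9.
Insert 609: h=14, slot 14 empty → index 14.
Insert 422: h=14, h2=7, slot 14 occupied → index 4.
Insert 346: h=6, slot 6 empty → index 6.
Insert 643: h=14, h2=4, slots 14,1 occupied → index 5.
Table: [595, 375, 172, _, 422, 643, 346, _, _, 162, _, _, _, _, 609, _, _]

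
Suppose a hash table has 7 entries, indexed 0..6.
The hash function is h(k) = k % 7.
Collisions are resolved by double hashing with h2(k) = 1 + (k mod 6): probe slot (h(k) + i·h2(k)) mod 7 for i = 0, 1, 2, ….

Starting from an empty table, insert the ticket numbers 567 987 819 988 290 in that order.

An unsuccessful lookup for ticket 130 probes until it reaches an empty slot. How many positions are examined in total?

2

567 hashes to 0; slot 0 is free => place at 0.
987 hashes to 0, h2=4; 0 taken => place at 4.
819 hashes to 0, h2=4; 0,4 taken => place at 1.
988 hashes to 1, h2=5; 1 taken => place at 6.
290 hashes to 3; slot 3 is free => place at 3.
Table: [567, 819, ., 290, 987, ., 988]
Lookup 130: h=4, h2=5, probe 4,2 → slot 2 empty, not found.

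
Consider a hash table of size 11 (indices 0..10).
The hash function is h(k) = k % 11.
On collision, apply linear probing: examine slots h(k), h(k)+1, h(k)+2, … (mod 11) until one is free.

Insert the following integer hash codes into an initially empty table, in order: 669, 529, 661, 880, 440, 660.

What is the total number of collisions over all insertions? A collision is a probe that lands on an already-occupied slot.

8

Insert 669: h=9, slot 9 empty => index 9.
Insert 529: h=1, slot 1 empty => index 1.
Insert 661: h=1, slot 1 occupied => index 2.
Insert 880: h=0, slot 0 empty => index 0.
Insert 440: h=0, slots 0,1,2 occupied => index 3.
Insert 660: h=0, slots 0,1,2,3 occupied => index 4.
Table: [880, 529, 661, 440, 660, ., ., ., ., 669, .]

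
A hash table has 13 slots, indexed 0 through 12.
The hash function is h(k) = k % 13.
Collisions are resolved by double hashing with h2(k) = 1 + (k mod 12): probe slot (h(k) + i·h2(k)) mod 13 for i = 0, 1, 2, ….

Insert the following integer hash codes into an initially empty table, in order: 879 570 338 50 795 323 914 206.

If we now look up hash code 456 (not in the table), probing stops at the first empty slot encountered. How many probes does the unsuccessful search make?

Insert 879: h=8, slot 8 empty -> index 8.
Insert 570: h=11, slot 11 empty -> index 11.
Insert 338: h=0, slot 0 empty -> index 0.
Insert 50: h=11, h2=3, slot 11 occupied -> index 1.
Insert 795: h=2, slot 2 empty -> index 2.
Insert 323: h=11, h2=12, slot 11 occupied -> index 10.
Insert 914: h=4, slot 4 empty -> index 4.
Insert 206: h=11, h2=3, slots 11,1,4 occupied -> index 7.
Table: [338, 50, 795, ∅, 914, ∅, ∅, 206, 879, ∅, 323, 570, ∅]
Lookup 456: h=1, h2=1, probe 1,2,3 → slot 3 empty, not found.

3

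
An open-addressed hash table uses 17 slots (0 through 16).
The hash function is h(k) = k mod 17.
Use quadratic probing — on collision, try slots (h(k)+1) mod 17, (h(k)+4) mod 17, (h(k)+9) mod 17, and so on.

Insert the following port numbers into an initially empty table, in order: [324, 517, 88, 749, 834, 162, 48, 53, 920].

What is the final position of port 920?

324: h=1 → slot 1
517: h=7 → slot 7
88: h=3 → slot 3
749: h=1, probe 1,2 → slot 2
834: h=1, probe 1,2,5 → slot 5
162: h=9 → slot 9
48: h=14 → slot 14
53: h=2, probe 2,3,6 → slot 6
920: h=2, probe 2,3,6,11 → slot 11
Table: [_, 324, 749, 88, _, 834, 53, 517, _, 162, _, 920, _, _, 48, _, _]

11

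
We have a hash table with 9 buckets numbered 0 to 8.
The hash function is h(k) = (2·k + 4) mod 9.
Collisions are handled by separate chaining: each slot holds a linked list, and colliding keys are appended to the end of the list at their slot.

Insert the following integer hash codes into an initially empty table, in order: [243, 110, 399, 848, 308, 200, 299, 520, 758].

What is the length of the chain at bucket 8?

6

Insert 243: h=4, bucket 4 empty → new chain.
Insert 110: h=8, bucket 8 empty → new chain.
Insert 399: h=1, bucket 1 empty → new chain.
Insert 848: h=8, bucket 8 nonempty → append to chain.
Insert 308: h=8, bucket 8 nonempty → append to chain.
Insert 200: h=8, bucket 8 nonempty → append to chain.
Insert 299: h=8, bucket 8 nonempty → append to chain.
Insert 520: h=0, bucket 0 empty → new chain.
Insert 758: h=8, bucket 8 nonempty → append to chain.
Final buckets:
0: 520
1: 399
2: _
3: _
4: 243
5: _
6: _
7: _
8: 110 -> 848 -> 308 -> 200 -> 299 -> 758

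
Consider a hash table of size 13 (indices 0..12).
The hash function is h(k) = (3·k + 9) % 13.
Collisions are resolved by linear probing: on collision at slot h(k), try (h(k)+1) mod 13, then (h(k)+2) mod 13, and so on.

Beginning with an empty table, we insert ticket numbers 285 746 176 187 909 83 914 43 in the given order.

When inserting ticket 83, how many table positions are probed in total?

3

285: h=6 => slot 6
746: h=11 => slot 11
176: h=4 => slot 4
187: h=11, probe 11,12 => slot 12
909: h=6, probe 6,7 => slot 7
83: h=11, probe 11,12,0 => slot 0
914: h=8 => slot 8
43: h=8, probe 8,9 => slot 9
Table: [83, ., ., ., 176, ., 285, 909, 914, 43, ., 746, 187]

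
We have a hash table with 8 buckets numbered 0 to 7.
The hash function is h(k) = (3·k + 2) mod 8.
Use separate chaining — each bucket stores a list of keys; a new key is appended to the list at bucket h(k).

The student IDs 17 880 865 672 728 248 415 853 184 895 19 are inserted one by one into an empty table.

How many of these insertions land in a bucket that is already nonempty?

Insert 17: h=5, bucket 5 empty -> new chain.
Insert 880: h=2, bucket 2 empty -> new chain.
Insert 865: h=5, bucket 5 nonempty -> append to chain.
Insert 672: h=2, bucket 2 nonempty -> append to chain.
Insert 728: h=2, bucket 2 nonempty -> append to chain.
Insert 248: h=2, bucket 2 nonempty -> append to chain.
Insert 415: h=7, bucket 7 empty -> new chain.
Insert 853: h=1, bucket 1 empty -> new chain.
Insert 184: h=2, bucket 2 nonempty -> append to chain.
Insert 895: h=7, bucket 7 nonempty -> append to chain.
Insert 19: h=3, bucket 3 empty -> new chain.
Final buckets:
0: -
1: 853
2: 880 -> 672 -> 728 -> 248 -> 184
3: 19
4: -
5: 17 -> 865
6: -
7: 415 -> 895

6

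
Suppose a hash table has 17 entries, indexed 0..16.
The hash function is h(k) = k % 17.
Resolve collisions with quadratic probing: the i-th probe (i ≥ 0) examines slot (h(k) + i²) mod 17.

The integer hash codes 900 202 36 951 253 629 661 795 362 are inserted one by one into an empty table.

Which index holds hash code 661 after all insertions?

900: h=16 → slot 16
202: h=15 → slot 15
36: h=2 → slot 2
951: h=16, probe 16,0 → slot 0
253: h=15, probe 15,16,2,7 → slot 7
629: h=0, probe 0,1 → slot 1
661: h=15, probe 15,16,2,7,14 → slot 14
795: h=13 → slot 13
362: h=5 → slot 5
Table: [951, 629, 36, ., ., 362, ., 253, ., ., ., ., ., 795, 661, 202, 900]

14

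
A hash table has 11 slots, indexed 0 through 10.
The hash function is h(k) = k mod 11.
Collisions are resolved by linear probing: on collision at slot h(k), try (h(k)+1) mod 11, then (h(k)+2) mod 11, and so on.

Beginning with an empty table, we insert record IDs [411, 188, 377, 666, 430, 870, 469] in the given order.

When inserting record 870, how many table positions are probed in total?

5

411 hashes to 4; slot 4 is free → place at 4.
188 hashes to 1; slot 1 is free → place at 1.
377 hashes to 3; slot 3 is free → place at 3.
666 hashes to 6; slot 6 is free → place at 6.
430 hashes to 1; 1 taken → place at 2.
870 hashes to 1; 1,2,3,4 taken → place at 5.
469 hashes to 7; slot 7 is free → place at 7.
Table: [∅, 188, 430, 377, 411, 870, 666, 469, ∅, ∅, ∅]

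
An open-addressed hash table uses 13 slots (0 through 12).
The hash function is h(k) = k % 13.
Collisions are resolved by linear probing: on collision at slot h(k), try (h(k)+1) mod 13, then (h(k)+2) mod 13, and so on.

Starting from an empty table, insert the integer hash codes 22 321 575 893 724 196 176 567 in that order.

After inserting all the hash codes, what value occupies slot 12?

22 hashes to 9; slot 9 is free → place at 9.
321 hashes to 9; 9 taken → place at 10.
575 hashes to 3; slot 3 is free → place at 3.
893 hashes to 9; 9,10 taken → place at 11.
724 hashes to 9; 9,10,11 taken → place at 12.
196 hashes to 1; slot 1 is free → place at 1.
176 hashes to 7; slot 7 is free → place at 7.
567 hashes to 8; slot 8 is free → place at 8.
Table: [∅, 196, ∅, 575, ∅, ∅, ∅, 176, 567, 22, 321, 893, 724]

724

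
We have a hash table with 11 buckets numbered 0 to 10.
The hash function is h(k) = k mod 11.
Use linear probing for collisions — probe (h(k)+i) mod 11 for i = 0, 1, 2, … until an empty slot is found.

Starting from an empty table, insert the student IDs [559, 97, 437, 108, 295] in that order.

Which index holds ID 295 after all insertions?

559 hashes to 9; slot 9 is free => place at 9.
97 hashes to 9; 9 taken => place at 10.
437 hashes to 8; slot 8 is free => place at 8.
108 hashes to 9; 9,10 taken => place at 0.
295 hashes to 9; 9,10,0 taken => place at 1.
Table: [108, 295, ∅, ∅, ∅, ∅, ∅, ∅, 437, 559, 97]

1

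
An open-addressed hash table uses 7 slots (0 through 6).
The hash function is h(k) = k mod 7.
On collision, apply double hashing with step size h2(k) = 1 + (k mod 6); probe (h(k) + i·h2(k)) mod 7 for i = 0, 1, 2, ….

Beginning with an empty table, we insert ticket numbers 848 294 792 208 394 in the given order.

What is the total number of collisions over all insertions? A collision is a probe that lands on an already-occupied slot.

4

Insert 848: h=1, slot 1 empty → index 1.
Insert 294: h=0, slot 0 empty → index 0.
Insert 792: h=1, h2=1, slot 1 occupied → index 2.
Insert 208: h=5, slot 5 empty → index 5.
Insert 394: h=2, h2=5, slots 2,0,5 occupied → index 3.
Table: [294, 848, 792, 394, -, 208, -]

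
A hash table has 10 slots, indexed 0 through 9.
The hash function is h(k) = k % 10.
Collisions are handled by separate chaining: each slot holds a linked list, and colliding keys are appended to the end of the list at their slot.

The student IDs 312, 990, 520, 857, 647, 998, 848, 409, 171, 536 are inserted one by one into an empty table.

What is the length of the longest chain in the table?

2

Insert 312: h=2, bucket 2 empty -> new chain.
Insert 990: h=0, bucket 0 empty -> new chain.
Insert 520: h=0, bucket 0 nonempty -> append to chain.
Insert 857: h=7, bucket 7 empty -> new chain.
Insert 647: h=7, bucket 7 nonempty -> append to chain.
Insert 998: h=8, bucket 8 empty -> new chain.
Insert 848: h=8, bucket 8 nonempty -> append to chain.
Insert 409: h=9, bucket 9 empty -> new chain.
Insert 171: h=1, bucket 1 empty -> new chain.
Insert 536: h=6, bucket 6 empty -> new chain.
Final buckets:
0: 990 -> 520
1: 171
2: 312
3: ∅
4: ∅
5: ∅
6: 536
7: 857 -> 647
8: 998 -> 848
9: 409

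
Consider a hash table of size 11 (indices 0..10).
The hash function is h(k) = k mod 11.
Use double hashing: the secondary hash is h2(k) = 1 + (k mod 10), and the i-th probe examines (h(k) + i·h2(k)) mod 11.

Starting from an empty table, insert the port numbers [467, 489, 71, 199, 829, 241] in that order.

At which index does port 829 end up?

467: h=5 -> slot 5
489: h=5, h2=10, probe 5,4 -> slot 4
71: h=5, h2=2, probe 5,7 -> slot 7
199: h=1 -> slot 1
829: h=4, h2=10, probe 4,3 -> slot 3
241: h=10 -> slot 10
Table: [∅, 199, ∅, 829, 489, 467, ∅, 71, ∅, ∅, 241]

3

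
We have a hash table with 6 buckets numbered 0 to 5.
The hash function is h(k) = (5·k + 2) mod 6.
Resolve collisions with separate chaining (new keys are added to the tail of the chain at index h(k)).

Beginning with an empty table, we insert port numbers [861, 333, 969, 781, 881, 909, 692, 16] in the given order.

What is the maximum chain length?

4

861 -> bucket 5
333 -> bucket 5 (collision)
969 -> bucket 5 (collision)
781 -> bucket 1
881 -> bucket 3
909 -> bucket 5 (collision)
692 -> bucket 0
16 -> bucket 4
Final buckets:
0: 692
1: 781
2: .
3: 881
4: 16
5: 861 -> 333 -> 969 -> 909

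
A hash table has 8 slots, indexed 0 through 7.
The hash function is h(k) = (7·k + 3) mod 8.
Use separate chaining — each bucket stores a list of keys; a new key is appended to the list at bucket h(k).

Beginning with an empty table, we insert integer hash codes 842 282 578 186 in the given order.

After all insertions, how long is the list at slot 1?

4

842 -> bucket 1
282 -> bucket 1 (collision)
578 -> bucket 1 (collision)
186 -> bucket 1 (collision)
Final buckets:
0: ∅
1: 842 -> 282 -> 578 -> 186
2: ∅
3: ∅
4: ∅
5: ∅
6: ∅
7: ∅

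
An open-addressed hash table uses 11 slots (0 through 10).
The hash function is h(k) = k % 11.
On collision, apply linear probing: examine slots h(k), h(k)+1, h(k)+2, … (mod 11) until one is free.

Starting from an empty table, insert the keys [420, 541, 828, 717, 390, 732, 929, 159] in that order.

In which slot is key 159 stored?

9

420: h=2 → slot 2
541: h=2, probe 2,3 → slot 3
828: h=3, probe 3,4 → slot 4
717: h=2, probe 2,3,4,5 → slot 5
390: h=5, probe 5,6 → slot 6
732: h=6, probe 6,7 → slot 7
929: h=5, probe 5,6,7,8 → slot 8
159: h=5, probe 5,6,7,8,9 → slot 9
Table: [-, -, 420, 541, 828, 717, 390, 732, 929, 159, -]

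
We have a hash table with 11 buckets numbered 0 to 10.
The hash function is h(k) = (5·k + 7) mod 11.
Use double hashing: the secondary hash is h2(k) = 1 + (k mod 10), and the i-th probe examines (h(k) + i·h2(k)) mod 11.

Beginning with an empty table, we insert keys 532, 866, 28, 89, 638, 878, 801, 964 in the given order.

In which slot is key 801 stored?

10

532 hashes to 5; slot 5 is free -> place at 5.
866 hashes to 3; slot 3 is free -> place at 3.
28 hashes to 4; slot 4 is free -> place at 4.
89 hashes to 1; slot 1 is free -> place at 1.
638 hashes to 7; slot 7 is free -> place at 7.
878 hashes to 8; slot 8 is free -> place at 8.
801 hashes to 8, h2=2; 8 taken -> place at 10.
964 hashes to 9; slot 9 is free -> place at 9.
Table: [_, 89, _, 866, 28, 532, _, 638, 878, 964, 801]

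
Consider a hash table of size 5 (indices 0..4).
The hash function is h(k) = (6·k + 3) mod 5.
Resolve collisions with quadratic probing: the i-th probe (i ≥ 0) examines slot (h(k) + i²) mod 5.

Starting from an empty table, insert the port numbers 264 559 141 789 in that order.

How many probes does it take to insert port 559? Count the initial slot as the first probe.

264: h=2 => slot 2
559: h=2, probe 2,3 => slot 3
141: h=4 => slot 4
789: h=2, probe 2,3,1 => slot 1
Table: [., 789, 264, 559, 141]

2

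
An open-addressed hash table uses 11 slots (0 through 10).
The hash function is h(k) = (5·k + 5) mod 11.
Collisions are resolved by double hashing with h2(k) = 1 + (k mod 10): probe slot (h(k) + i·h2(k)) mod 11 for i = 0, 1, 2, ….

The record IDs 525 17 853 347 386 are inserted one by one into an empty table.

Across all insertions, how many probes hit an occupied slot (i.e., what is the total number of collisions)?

525: h=1 => slot 1
17: h=2 => slot 2
853: h=2, h2=4, probe 2,6 => slot 6
347: h=2, h2=8, probe 2,10 => slot 10
386: h=10, h2=7, probe 10,6,2,9 => slot 9
Table: [_, 525, 17, _, _, _, 853, _, _, 386, 347]

5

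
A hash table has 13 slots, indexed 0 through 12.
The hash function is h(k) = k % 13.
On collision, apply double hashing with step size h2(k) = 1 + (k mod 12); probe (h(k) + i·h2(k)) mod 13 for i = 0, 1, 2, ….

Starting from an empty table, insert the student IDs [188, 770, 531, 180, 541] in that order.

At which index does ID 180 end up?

188: h=6 → slot 6
770: h=3 → slot 3
531: h=11 → slot 11
180: h=11, h2=1, probe 11,12 → slot 12
541: h=8 → slot 8
Table: [_, _, _, 770, _, _, 188, _, 541, _, _, 531, 180]

12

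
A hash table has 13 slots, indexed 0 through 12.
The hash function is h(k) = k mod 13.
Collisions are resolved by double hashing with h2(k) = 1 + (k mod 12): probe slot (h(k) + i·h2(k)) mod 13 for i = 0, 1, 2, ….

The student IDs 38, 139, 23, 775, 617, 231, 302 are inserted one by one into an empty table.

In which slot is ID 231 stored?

38 hashes to 12; slot 12 is free -> place at 12.
139 hashes to 9; slot 9 is free -> place at 9.
23 hashes to 10; slot 10 is free -> place at 10.
775 hashes to 8; slot 8 is free -> place at 8.
617 hashes to 6; slot 6 is free -> place at 6.
231 hashes to 10, h2=4; 10 taken -> place at 1.
302 hashes to 3; slot 3 is free -> place at 3.
Table: [-, 231, -, 302, -, -, 617, -, 775, 139, 23, -, 38]

1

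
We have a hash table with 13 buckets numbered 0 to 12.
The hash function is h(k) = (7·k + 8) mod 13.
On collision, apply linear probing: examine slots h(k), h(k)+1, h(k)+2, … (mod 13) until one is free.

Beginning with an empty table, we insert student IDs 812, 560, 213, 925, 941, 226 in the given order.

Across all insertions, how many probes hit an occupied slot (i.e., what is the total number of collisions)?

Insert 812: h=11, slot 11 empty → index 11.
Insert 560: h=2, slot 2 empty → index 2.
Insert 213: h=4, slot 4 empty → index 4.
Insert 925: h=9, slot 9 empty → index 9.
Insert 941: h=4, slot 4 occupied → index 5.
Insert 226: h=4, slots 4,5 occupied → index 6.
Table: [_, _, 560, _, 213, 941, 226, _, _, 925, _, 812, _]

3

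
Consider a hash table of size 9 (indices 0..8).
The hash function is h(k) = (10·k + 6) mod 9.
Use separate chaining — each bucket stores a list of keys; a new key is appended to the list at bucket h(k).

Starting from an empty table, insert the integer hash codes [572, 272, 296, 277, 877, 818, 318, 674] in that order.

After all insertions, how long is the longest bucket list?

3

Insert 572: h=2, bucket 2 empty → new chain.
Insert 272: h=8, bucket 8 empty → new chain.
Insert 296: h=5, bucket 5 empty → new chain.
Insert 277: h=4, bucket 4 empty → new chain.
Insert 877: h=1, bucket 1 empty → new chain.
Insert 818: h=5, bucket 5 nonempty → append to chain.
Insert 318: h=0, bucket 0 empty → new chain.
Insert 674: h=5, bucket 5 nonempty → append to chain.
Final buckets:
0: 318
1: 877
2: 572
3: —
4: 277
5: 296 -> 818 -> 674
6: —
7: —
8: 272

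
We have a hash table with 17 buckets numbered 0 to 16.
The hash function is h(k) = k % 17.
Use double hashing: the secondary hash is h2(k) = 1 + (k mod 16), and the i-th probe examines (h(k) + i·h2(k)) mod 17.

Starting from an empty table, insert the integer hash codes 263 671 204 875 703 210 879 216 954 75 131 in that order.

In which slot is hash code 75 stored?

263: h=8 => slot 8
671: h=8, h2=16, probe 8,7 => slot 7
204: h=0 => slot 0
875: h=8, h2=12, probe 8,3 => slot 3
703: h=6 => slot 6
210: h=6, h2=3, probe 6,9 => slot 9
879: h=12 => slot 12
216: h=12, h2=9, probe 12,4 => slot 4
954: h=2 => slot 2
75: h=7, h2=12, probe 7,2,14 => slot 14
131: h=12, h2=4, probe 12,16 => slot 16
Table: [204, —, 954, 875, 216, —, 703, 671, 263, 210, —, —, 879, —, 75, —, 131]

14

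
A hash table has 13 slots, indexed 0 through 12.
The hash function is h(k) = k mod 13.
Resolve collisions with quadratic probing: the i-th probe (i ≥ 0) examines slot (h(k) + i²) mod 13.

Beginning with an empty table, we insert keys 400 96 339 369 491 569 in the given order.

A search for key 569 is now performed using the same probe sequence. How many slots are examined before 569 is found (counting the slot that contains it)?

Insert 400: h=10, slot 10 empty => index 10.
Insert 96: h=5, slot 5 empty => index 5.
Insert 339: h=1, slot 1 empty => index 1.
Insert 369: h=5, slot 5 occupied => index 6.
Insert 491: h=10, slot 10 occupied => index 11.
Insert 569: h=10, slots 10,11,1,6 occupied => index 0.
Table: [569, 339, —, —, —, 96, 369, —, —, —, 400, 491, —]
Lookup 569: h=10, probe 10,11,1,6,0 → found at 0.

5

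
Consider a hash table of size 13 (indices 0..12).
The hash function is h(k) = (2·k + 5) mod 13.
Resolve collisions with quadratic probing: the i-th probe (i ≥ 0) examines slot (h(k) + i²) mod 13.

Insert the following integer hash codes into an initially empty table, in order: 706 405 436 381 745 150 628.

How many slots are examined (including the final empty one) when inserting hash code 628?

706: h=0 → slot 0
405: h=9 → slot 9
436: h=6 → slot 6
381: h=0, probe 0,1 → slot 1
745: h=0, probe 0,1,4 → slot 4
150: h=6, probe 6,7 → slot 7
628: h=0, probe 0,1,4,9,3 → slot 3
Table: [706, 381, _, 628, 745, _, 436, 150, _, 405, _, _, _]

5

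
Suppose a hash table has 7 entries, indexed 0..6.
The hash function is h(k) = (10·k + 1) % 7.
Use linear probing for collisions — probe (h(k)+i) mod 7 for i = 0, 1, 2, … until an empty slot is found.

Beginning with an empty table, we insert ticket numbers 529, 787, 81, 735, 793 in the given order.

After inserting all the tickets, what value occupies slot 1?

735

529: h=6 => slot 6
787: h=3 => slot 3
81: h=6, probe 6,0 => slot 0
735: h=1 => slot 1
793: h=0, probe 0,1,2 => slot 2
Table: [81, 735, 793, 787, ., ., 529]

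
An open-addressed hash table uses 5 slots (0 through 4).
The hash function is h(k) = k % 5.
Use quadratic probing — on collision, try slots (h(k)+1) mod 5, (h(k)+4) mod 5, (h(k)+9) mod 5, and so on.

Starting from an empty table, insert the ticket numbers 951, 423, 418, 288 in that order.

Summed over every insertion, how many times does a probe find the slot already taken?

Insert 951: h=1, slot 1 empty => index 1.
Insert 423: h=3, slot 3 empty => index 3.
Insert 418: h=3, slot 3 occupied => index 4.
Insert 288: h=3, slots 3,4 occupied => index 2.
Table: [-, 951, 288, 423, 418]

3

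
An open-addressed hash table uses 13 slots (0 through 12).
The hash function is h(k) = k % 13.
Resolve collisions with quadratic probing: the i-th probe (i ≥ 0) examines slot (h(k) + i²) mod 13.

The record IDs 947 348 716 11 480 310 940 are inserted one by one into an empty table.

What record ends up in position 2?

947: h=11 -> slot 11
348: h=10 -> slot 10
716: h=1 -> slot 1
11: h=11, probe 11,12 -> slot 12
480: h=12, probe 12,0 -> slot 0
310: h=11, probe 11,12,2 -> slot 2
940: h=4 -> slot 4
Table: [480, 716, 310, ., 940, ., ., ., ., ., 348, 947, 11]

310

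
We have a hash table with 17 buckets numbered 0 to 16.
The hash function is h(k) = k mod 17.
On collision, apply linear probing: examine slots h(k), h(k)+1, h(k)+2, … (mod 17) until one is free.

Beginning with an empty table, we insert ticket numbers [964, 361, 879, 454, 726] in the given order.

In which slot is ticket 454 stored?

Insert 964: h=12, slot 12 empty => index 12.
Insert 361: h=4, slot 4 empty => index 4.
Insert 879: h=12, slot 12 occupied => index 13.
Insert 454: h=12, slots 12,13 occupied => index 14.
Insert 726: h=12, slots 12,13,14 occupied => index 15.
Table: [-, -, -, -, 361, -, -, -, -, -, -, -, 964, 879, 454, 726, -]

14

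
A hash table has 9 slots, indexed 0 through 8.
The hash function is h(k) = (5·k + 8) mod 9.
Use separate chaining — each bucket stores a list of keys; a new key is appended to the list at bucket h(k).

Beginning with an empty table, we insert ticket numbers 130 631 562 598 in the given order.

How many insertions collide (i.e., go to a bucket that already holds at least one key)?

2

130 -> bucket 1
631 -> bucket 4
562 -> bucket 1 (collision)
598 -> bucket 1 (collision)
Final buckets:
0: _
1: 130 -> 562 -> 598
2: _
3: _
4: 631
5: _
6: _
7: _
8: _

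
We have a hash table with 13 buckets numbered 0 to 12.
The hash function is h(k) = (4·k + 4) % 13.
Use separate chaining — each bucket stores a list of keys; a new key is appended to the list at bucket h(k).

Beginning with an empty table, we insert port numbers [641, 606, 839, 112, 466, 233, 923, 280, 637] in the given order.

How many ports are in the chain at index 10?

Insert 641: h=7, bucket 7 empty → new chain.
Insert 606: h=10, bucket 10 empty → new chain.
Insert 839: h=6, bucket 6 empty → new chain.
Insert 112: h=10, bucket 10 nonempty → append to chain.
Insert 466: h=9, bucket 9 empty → new chain.
Insert 233: h=0, bucket 0 empty → new chain.
Insert 923: h=4, bucket 4 empty → new chain.
Insert 280: h=6, bucket 6 nonempty → append to chain.
Insert 637: h=4, bucket 4 nonempty → append to chain.
Final buckets:
0: 233
1: —
2: —
3: —
4: 923 -> 637
5: —
6: 839 -> 280
7: 641
8: —
9: 466
10: 606 -> 112
11: —
12: —

2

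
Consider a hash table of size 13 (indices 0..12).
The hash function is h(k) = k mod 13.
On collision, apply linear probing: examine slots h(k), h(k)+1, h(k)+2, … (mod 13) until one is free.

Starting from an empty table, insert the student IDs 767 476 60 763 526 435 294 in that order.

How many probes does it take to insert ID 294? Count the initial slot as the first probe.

Insert 767: h=0, slot 0 empty -> index 0.
Insert 476: h=8, slot 8 empty -> index 8.
Insert 60: h=8, slot 8 occupied -> index 9.
Insert 763: h=9, slot 9 occupied -> index 10.
Insert 526: h=6, slot 6 empty -> index 6.
Insert 435: h=6, slot 6 occupied -> index 7.
Insert 294: h=8, slots 8,9,10 occupied -> index 11.
Table: [767, ∅, ∅, ∅, ∅, ∅, 526, 435, 476, 60, 763, 294, ∅]

4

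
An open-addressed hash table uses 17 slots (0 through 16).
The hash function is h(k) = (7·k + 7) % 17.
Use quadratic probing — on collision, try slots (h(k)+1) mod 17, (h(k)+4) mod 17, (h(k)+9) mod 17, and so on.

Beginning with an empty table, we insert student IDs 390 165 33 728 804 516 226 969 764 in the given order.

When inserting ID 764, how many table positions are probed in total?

390 hashes to 0; slot 0 is free => place at 0.
165 hashes to 6; slot 6 is free => place at 6.
33 hashes to 0; 0 taken => place at 1.
728 hashes to 3; slot 3 is free => place at 3.
804 hashes to 8; slot 8 is free => place at 8.
516 hashes to 15; slot 15 is free => place at 15.
226 hashes to 8; 8 taken => place at 9.
969 hashes to 7; slot 7 is free => place at 7.
764 hashes to 0; 0,1 taken => place at 4.
Table: [390, 33, -, 728, 764, -, 165, 969, 804, 226, -, -, -, -, -, 516, -]

3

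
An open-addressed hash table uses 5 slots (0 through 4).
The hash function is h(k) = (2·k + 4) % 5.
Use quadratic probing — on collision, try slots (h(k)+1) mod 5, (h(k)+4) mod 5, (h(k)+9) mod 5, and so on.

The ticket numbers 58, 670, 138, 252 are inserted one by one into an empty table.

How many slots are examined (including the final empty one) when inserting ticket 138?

2

58: h=0 → slot 0
670: h=4 → slot 4
138: h=0, probe 0,1 → slot 1
252: h=3 → slot 3
Table: [58, 138, ∅, 252, 670]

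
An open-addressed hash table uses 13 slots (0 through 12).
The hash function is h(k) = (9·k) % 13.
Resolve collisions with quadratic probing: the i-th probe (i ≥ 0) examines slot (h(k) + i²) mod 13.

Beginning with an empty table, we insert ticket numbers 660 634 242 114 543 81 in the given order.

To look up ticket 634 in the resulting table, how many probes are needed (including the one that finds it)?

660 hashes to 12; slot 12 is free => place at 12.
634 hashes to 12; 12 taken => place at 0.
242 hashes to 7; slot 7 is free => place at 7.
114 hashes to 12; 12,0 taken => place at 3.
543 hashes to 12; 12,0,3 taken => place at 8.
81 hashes to 1; slot 1 is free => place at 1.
Table: [634, 81, _, 114, _, _, _, 242, 543, _, _, _, 660]
Lookup 634: h=12, probe 12,0 → found at 0.

2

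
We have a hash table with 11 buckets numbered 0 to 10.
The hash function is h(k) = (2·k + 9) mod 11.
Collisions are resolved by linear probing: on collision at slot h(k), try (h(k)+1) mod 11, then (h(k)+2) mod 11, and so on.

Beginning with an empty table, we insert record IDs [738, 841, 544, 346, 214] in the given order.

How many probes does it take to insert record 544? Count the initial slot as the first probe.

738: h=0 -> slot 0
841: h=8 -> slot 8
544: h=8, probe 8,9 -> slot 9
346: h=8, probe 8,9,10 -> slot 10
214: h=8, probe 8,9,10,0,1 -> slot 1
Table: [738, 214, _, _, _, _, _, _, 841, 544, 346]

2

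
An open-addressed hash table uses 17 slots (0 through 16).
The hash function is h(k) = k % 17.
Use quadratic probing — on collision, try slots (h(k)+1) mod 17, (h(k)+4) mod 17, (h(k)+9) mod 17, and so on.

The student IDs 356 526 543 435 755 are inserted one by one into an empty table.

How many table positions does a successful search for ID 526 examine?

2

356 hashes to 16; slot 16 is free → place at 16.
526 hashes to 16; 16 taken → place at 0.
543 hashes to 16; 16,0 taken → place at 3.
435 hashes to 10; slot 10 is free → place at 10.
755 hashes to 7; slot 7 is free → place at 7.
Table: [526, -, -, 543, -, -, -, 755, -, -, 435, -, -, -, -, -, 356]
Lookup 526: h=16, probe 16,0 → found at 0.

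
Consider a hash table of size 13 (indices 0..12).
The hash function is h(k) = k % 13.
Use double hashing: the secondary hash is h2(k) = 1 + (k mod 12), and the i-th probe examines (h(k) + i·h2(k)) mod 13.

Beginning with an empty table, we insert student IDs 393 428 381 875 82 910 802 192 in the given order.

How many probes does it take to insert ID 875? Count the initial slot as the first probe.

3

393 hashes to 3; slot 3 is free -> place at 3.
428 hashes to 12; slot 12 is free -> place at 12.
381 hashes to 4; slot 4 is free -> place at 4.
875 hashes to 4, h2=12; 4,3 taken -> place at 2.
82 hashes to 4, h2=11; 4,2 taken -> place at 0.
910 hashes to 0, h2=11; 0 taken -> place at 11.
802 hashes to 9; slot 9 is free -> place at 9.
192 hashes to 10; slot 10 is free -> place at 10.
Table: [82, ., 875, 393, 381, ., ., ., ., 802, 192, 910, 428]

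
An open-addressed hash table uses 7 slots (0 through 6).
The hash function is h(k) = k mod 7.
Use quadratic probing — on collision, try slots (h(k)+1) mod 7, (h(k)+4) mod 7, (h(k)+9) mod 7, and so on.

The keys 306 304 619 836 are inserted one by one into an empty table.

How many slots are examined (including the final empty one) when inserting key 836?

Insert 306: h=5, slot 5 empty -> index 5.
Insert 304: h=3, slot 3 empty -> index 3.
Insert 619: h=3, slot 3 occupied -> index 4.
Insert 836: h=3, slots 3,4 occupied -> index 0.
Table: [836, _, _, 304, 619, 306, _]

3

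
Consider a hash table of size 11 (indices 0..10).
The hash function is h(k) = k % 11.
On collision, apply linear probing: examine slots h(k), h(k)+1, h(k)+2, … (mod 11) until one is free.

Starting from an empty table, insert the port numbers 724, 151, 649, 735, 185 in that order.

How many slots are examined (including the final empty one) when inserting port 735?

2

724 hashes to 9; slot 9 is free → place at 9.
151 hashes to 8; slot 8 is free → place at 8.
649 hashes to 0; slot 0 is free → place at 0.
735 hashes to 9; 9 taken → place at 10.
185 hashes to 9; 9,10,0 taken → place at 1.
Table: [649, 185, -, -, -, -, -, -, 151, 724, 735]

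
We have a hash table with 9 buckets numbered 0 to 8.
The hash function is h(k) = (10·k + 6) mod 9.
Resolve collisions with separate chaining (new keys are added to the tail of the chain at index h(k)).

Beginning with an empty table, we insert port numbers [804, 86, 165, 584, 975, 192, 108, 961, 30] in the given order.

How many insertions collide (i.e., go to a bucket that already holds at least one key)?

4

Insert 804: h=0, bucket 0 empty → new chain.
Insert 86: h=2, bucket 2 empty → new chain.
Insert 165: h=0, bucket 0 nonempty → append to chain.
Insert 584: h=5, bucket 5 empty → new chain.
Insert 975: h=0, bucket 0 nonempty → append to chain.
Insert 192: h=0, bucket 0 nonempty → append to chain.
Insert 108: h=6, bucket 6 empty → new chain.
Insert 961: h=4, bucket 4 empty → new chain.
Insert 30: h=0, bucket 0 nonempty → append to chain.
Final buckets:
0: 804 -> 165 -> 975 -> 192 -> 30
1: .
2: 86
3: .
4: 961
5: 584
6: 108
7: .
8: .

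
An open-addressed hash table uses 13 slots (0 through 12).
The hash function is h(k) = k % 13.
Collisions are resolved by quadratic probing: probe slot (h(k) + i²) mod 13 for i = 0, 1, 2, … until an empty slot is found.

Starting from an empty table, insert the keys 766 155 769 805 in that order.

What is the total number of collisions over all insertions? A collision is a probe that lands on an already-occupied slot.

3

766 hashes to 12; slot 12 is free -> place at 12.
155 hashes to 12; 12 taken -> place at 0.
769 hashes to 2; slot 2 is free -> place at 2.
805 hashes to 12; 12,0 taken -> place at 3.
Table: [155, _, 769, 805, _, _, _, _, _, _, _, _, 766]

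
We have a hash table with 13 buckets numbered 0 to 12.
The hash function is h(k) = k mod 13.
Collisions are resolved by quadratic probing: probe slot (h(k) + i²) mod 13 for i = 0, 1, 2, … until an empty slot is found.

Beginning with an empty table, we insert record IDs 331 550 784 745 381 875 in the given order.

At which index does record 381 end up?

Insert 331: h=6, slot 6 empty → index 6.
Insert 550: h=4, slot 4 empty → index 4.
Insert 784: h=4, slot 4 occupied → index 5.
Insert 745: h=4, slots 4,5 occupied → index 8.
Insert 381: h=4, slots 4,5,8 occupied → index 0.
Insert 875: h=4, slots 4,5,8,0 occupied → index 7.
Table: [381, _, _, _, 550, 784, 331, 875, 745, _, _, _, _]

0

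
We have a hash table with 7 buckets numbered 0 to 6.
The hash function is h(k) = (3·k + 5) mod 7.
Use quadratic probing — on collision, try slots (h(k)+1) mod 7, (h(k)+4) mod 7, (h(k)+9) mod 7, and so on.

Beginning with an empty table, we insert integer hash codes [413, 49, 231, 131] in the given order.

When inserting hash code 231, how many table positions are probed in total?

3

413: h=5 -> slot 5
49: h=5, probe 5,6 -> slot 6
231: h=5, probe 5,6,2 -> slot 2
131: h=6, probe 6,0 -> slot 0
Table: [131, ., 231, ., ., 413, 49]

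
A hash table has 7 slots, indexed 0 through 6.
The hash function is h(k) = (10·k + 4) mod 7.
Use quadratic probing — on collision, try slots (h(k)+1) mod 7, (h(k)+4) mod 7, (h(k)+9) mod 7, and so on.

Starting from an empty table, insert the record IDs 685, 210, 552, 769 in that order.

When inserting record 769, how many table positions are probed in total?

3

Insert 685: h=1, slot 1 empty => index 1.
Insert 210: h=4, slot 4 empty => index 4.
Insert 552: h=1, slot 1 occupied => index 2.
Insert 769: h=1, slots 1,2 occupied => index 5.
Table: [—, 685, 552, —, 210, 769, —]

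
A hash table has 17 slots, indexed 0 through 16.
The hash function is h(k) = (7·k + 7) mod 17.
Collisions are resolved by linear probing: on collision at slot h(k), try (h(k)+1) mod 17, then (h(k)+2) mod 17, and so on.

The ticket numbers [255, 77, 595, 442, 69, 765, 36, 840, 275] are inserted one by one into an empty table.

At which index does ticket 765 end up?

10

255: h=7 => slot 7
77: h=2 => slot 2
595: h=7, probe 7,8 => slot 8
442: h=7, probe 7,8,9 => slot 9
69: h=14 => slot 14
765: h=7, probe 7,8,9,10 => slot 10
36: h=4 => slot 4
840: h=5 => slot 5
275: h=11 => slot 11
Table: [-, -, 77, -, 36, 840, -, 255, 595, 442, 765, 275, -, -, 69, -, -]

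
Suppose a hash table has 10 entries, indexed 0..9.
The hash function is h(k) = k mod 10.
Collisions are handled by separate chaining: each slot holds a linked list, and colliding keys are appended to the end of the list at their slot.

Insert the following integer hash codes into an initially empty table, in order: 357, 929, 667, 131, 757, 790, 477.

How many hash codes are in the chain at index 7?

4

Insert 357: h=7, bucket 7 empty → new chain.
Insert 929: h=9, bucket 9 empty → new chain.
Insert 667: h=7, bucket 7 nonempty → append to chain.
Insert 131: h=1, bucket 1 empty → new chain.
Insert 757: h=7, bucket 7 nonempty → append to chain.
Insert 790: h=0, bucket 0 empty → new chain.
Insert 477: h=7, bucket 7 nonempty → append to chain.
Final buckets:
0: 790
1: 131
2: —
3: —
4: —
5: —
6: —
7: 357 -> 667 -> 757 -> 477
8: —
9: 929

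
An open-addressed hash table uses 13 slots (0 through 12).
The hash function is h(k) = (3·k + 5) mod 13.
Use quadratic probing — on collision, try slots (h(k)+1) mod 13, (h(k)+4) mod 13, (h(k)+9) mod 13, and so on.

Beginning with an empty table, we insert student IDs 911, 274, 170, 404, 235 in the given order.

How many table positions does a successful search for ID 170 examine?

3

Insert 911: h=8, slot 8 empty -> index 8.
Insert 274: h=8, slot 8 occupied -> index 9.
Insert 170: h=8, slots 8,9 occupied -> index 12.
Insert 404: h=8, slots 8,9,12 occupied -> index 4.
Insert 235: h=8, slots 8,9,12,4 occupied -> index 11.
Table: [—, —, —, —, 404, —, —, —, 911, 274, —, 235, 170]
Lookup 170: h=8, probe 8,9,12 → found at 12.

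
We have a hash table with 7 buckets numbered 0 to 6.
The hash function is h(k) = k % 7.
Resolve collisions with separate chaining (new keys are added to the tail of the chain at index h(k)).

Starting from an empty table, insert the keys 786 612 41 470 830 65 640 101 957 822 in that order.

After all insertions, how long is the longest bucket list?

4

Insert 786: h=2, bucket 2 empty → new chain.
Insert 612: h=3, bucket 3 empty → new chain.
Insert 41: h=6, bucket 6 empty → new chain.
Insert 470: h=1, bucket 1 empty → new chain.
Insert 830: h=4, bucket 4 empty → new chain.
Insert 65: h=2, bucket 2 nonempty → append to chain.
Insert 640: h=3, bucket 3 nonempty → append to chain.
Insert 101: h=3, bucket 3 nonempty → append to chain.
Insert 957: h=5, bucket 5 empty → new chain.
Insert 822: h=3, bucket 3 nonempty → append to chain.
Final buckets:
0: _
1: 470
2: 786 -> 65
3: 612 -> 640 -> 101 -> 822
4: 830
5: 957
6: 41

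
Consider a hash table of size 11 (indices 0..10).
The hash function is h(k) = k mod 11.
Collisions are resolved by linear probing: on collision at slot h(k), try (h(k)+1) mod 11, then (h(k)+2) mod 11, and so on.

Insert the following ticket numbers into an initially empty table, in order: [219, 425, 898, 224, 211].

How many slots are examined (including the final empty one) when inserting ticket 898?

2

Insert 219: h=10, slot 10 empty => index 10.
Insert 425: h=7, slot 7 empty => index 7.
Insert 898: h=7, slot 7 occupied => index 8.
Insert 224: h=4, slot 4 empty => index 4.
Insert 211: h=2, slot 2 empty => index 2.
Table: [∅, ∅, 211, ∅, 224, ∅, ∅, 425, 898, ∅, 219]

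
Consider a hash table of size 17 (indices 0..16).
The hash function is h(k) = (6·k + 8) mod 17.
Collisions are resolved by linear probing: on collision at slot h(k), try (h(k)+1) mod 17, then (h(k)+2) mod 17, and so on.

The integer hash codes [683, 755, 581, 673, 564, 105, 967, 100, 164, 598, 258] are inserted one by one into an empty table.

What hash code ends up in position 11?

564

Insert 683: h=9, slot 9 empty => index 9.
Insert 755: h=16, slot 16 empty => index 16.
Insert 581: h=9, slot 9 occupied => index 10.
Insert 673: h=0, slot 0 empty => index 0.
Insert 564: h=9, slots 9,10 occupied => index 11.
Insert 105: h=9, slots 9,10,11 occupied => index 12.
Insert 967: h=13, slot 13 empty => index 13.
Insert 100: h=13, slot 13 occupied => index 14.
Insert 164: h=6, slot 6 empty => index 6.
Insert 598: h=9, slots 9,10,11,12,13,14 occupied => index 15.
Insert 258: h=9, slots 9,10,11,12,13,14,15,16,0 occupied => index 1.
Table: [673, 258, —, —, —, —, 164, —, —, 683, 581, 564, 105, 967, 100, 598, 755]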